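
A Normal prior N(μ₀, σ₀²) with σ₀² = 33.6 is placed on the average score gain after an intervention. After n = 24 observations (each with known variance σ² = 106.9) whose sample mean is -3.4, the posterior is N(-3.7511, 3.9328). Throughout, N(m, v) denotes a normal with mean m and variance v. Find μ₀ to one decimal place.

μ₀ = -6.4

With known observation variance, the Normal–Normal posterior has precision τ_n = τ₀ + n/σ² and mean μ_n = (τ₀μ₀ + (n/σ²)x̄)/τ_n.
Here τ₀ = 1/33.6 = 0.029762 and τ_data = 24/106.9 = 0.224509, so τ_n = 0.254271.
Rearranging for μ₀: μ₀ = (μ_n·τ_n − τ_data·x̄)/τ₀ = (-3.7511·0.254271 − 0.224509·-3.4) / 0.029762 = -0.190465/0.029762 ≈ -6.4.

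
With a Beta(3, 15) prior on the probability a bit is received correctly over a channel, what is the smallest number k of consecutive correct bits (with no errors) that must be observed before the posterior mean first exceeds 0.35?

k = 6

After k correct bits and 0 errors the posterior is Beta(3+k, 15), with mean (3+k)/(3+15+k).
Set (3+k)/(18+k) > 0.35 and solve: k > (0.35·18 − 3)/(1 − 0.35) = 5.077.
The smallest integer exceeding 5.077 is 6.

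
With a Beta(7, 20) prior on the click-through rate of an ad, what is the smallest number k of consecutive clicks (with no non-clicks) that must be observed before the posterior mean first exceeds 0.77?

k = 60

After k clicks and 0 non-clicks the posterior is Beta(7+k, 20), with mean (7+k)/(7+20+k).
Set (7+k)/(27+k) > 0.77 and solve: k > (0.77·27 − 7)/(1 − 0.77) = 59.957.
The smallest integer exceeding 59.957 is 60, and checking k=60: (67)/(87) = 0.7701 > 0.77.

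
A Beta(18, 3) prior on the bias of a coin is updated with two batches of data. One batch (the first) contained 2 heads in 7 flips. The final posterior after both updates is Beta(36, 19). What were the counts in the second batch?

Because Beta–binomial updating is additive in the counts, the combined data contributed (α_post−α_prior, β_post−β_prior) successes and failures.
Total across both batches: 36−18=18 heads, 19−3=16 tails.
Subtract the first batch: 18−2=16 heads and 16−5=11 tails.

16 heads and 11 tails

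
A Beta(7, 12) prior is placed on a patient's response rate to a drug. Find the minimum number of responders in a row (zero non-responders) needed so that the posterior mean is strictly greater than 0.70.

k = 22

After k responders and 0 non-responders the posterior is Beta(7+k, 12), with mean (7+k)/(7+12+k).
Set (7+k)/(19+k) > 0.70 and solve: k > (0.70·19 − 7)/(1 − 0.70) = 21.000.
The smallest integer exceeding 21.000 is 22, and checking k=22: (29)/(41) = 0.7073 > 0.70.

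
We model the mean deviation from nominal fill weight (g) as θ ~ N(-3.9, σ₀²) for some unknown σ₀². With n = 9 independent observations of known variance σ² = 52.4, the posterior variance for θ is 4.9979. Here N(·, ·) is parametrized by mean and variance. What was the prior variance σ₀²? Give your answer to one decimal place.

For the Normal–Normal model with known σ², precisions add: τ_n = τ₀ + n/σ².
So 1/σ₀² = 1/4.9979 − 9/52.4 = 0.200084 − 0.171756 = 0.028328.
Hence σ₀² = 1/0.028328 ≈ 35.3.

σ₀² = 35.3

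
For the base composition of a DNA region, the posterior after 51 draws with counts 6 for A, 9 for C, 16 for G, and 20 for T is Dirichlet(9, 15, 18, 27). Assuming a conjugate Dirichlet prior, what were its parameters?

For a Dirichlet(α) prior with multinomial counts c, the posterior is Dirichlet(α + c) componentwise.
Subtract each count from the matching posterior parameter: 9−6=3, 15−9=6, 18−16=2, 27−20=7.

Dirichlet(3, 6, 2, 7)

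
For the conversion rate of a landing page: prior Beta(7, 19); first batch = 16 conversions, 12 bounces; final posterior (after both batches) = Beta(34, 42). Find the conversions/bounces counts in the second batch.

Because Beta–binomial updating is additive in the counts, the combined data contributed (α_post−α_prior, β_post−β_prior) successes and failures.
Total across both batches: 34−7=27 conversions, 42−19=23 bounces.
Subtract the first batch: 27−16=11 conversions and 23−12=11 bounces.

11 conversions and 11 bounces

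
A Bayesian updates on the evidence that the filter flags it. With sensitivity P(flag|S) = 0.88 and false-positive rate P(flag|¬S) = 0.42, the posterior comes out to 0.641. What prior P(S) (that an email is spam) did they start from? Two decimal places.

P(S) = 0.46

In odds form, posterior odds = prior odds × likelihood ratio, so prior odds = posterior odds ÷ LR.
Posterior odds = 0.641/(1−0.641) = 1.7855. LR = 0.88/0.42 = 2.0952.
Prior odds = 1.7855/2.0952 = 0.8522, so P(S) = 0.8522/(1+0.8522) ≈ 0.46.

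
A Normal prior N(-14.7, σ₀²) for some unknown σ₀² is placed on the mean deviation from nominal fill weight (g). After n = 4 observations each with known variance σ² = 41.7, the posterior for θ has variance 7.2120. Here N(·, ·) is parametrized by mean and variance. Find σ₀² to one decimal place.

Posterior precision equals prior precision plus data precision: 1/σ_n² = 1/σ₀² + n/σ².
So 1/σ₀² = 1/7.2120 − 4/41.7 = 0.138658 − 0.095923 = 0.042735.
Hence σ₀² = 1/0.042735 ≈ 23.4.

σ₀² = 23.4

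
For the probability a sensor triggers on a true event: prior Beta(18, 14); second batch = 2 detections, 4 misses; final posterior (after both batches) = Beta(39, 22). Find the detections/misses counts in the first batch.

Sequential conjugate updates are equivalent to a single update on the pooled data, so total successes = posterior α − prior α and total failures = posterior β − prior β.
Total across both batches: 39−18=21 detections, 22−14=8 misses.
Subtract the second batch: 21−2=19 detections and 8−4=4 misses.

19 detections and 4 misses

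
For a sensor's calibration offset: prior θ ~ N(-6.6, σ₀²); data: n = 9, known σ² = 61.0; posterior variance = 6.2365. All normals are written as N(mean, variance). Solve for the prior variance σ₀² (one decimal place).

σ₀² = 78.1

For the Normal–Normal model with known σ², precisions add: τ_n = τ₀ + n/σ².
So 1/σ₀² = 1/6.2365 − 9/61.0 = 0.160346 − 0.147541 = 0.012805.
Hence σ₀² = 1/0.012805 ≈ 78.1.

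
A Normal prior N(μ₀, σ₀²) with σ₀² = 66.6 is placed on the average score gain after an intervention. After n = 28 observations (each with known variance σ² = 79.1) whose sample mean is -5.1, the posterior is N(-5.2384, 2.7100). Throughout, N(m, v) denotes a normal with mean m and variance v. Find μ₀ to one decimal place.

μ₀ = -8.5

With known observation variance, the Normal–Normal posterior has precision τ_n = τ₀ + n/σ² and mean μ_n = (τ₀μ₀ + (n/σ²)x̄)/τ_n.
Here τ₀ = 1/66.6 = 0.015015 and τ_data = 28/79.1 = 0.353982, so τ_n = 0.368997.
Rearranging for μ₀: μ₀ = (μ_n·τ_n − τ_data·x̄)/τ₀ = (-5.2384·0.368997 − 0.353982·-5.1) / 0.015015 = -0.127646/0.015015 ≈ -8.5.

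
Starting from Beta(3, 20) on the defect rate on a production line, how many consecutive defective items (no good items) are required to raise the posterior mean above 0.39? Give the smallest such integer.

After k defective items and 0 good items the posterior is Beta(3+k, 20), with mean (3+k)/(3+20+k).
Set (3+k)/(23+k) > 0.39 and solve: k > (0.39·23 − 3)/(1 − 0.39) = 9.787.
The smallest integer exceeding 9.787 is 10, and checking k=10: (13)/(33) = 0.3939 > 0.39.

k = 10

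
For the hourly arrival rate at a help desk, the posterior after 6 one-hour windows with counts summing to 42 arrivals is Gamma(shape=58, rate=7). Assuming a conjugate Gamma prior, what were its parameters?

A Gamma(α, β) prior (rate parametrization) on a Poisson rate with n observations summing to S gives posterior Gamma(α+S, β+n).
So α = 58 − 42 = 16 and β = 7 − 6 = 1.

Gamma(shape=16, rate=1)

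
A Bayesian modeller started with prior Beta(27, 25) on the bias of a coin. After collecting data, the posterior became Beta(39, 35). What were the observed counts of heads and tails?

12 heads and 10 tails

A Beta(a, b) prior with s successes and f failures in binomial data gives a Beta(a+s, b+f) posterior.
Match parameters: s=39−27=12, f=35−25=10.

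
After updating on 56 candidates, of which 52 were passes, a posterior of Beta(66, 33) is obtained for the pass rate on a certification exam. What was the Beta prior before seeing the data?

A Beta(α, β) prior with s successes and f failures in binomial data gives a Beta(α+s, β+f) posterior.
So α = 66 − 52 = 14 and β = 33 − 4 = 29.

Beta(14, 29)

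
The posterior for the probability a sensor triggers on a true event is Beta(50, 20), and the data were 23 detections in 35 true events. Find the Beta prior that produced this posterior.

Beta(27, 8)

Beta is conjugate to the binomial likelihood: posterior = Beta(a+s, b+f).
Subtract the data counts: 50−23=27, 20−12=8.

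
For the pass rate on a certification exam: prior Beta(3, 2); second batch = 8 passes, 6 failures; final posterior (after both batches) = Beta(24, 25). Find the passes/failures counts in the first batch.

13 passes and 17 failures

Sequential conjugate updates are equivalent to a single update on the pooled data, so total successes = posterior α − prior α and total failures = posterior β − prior β.
Total across both batches: 24−3=21 passes, 25−2=23 failures.
Subtract the second batch: 21−8=13 passes and 23−6=17 failures.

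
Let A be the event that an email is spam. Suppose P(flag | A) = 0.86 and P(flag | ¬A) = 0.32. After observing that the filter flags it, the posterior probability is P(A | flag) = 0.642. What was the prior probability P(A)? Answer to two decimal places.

Bayes' rule in odds form gives O(A|E) = O(A)·[P(E|A)/P(E|¬A)], hence O(A) = O(A|E)/LR.
Posterior odds = 0.642/(1−0.642) = 1.7933. LR = 0.86/0.32 = 2.6875.
Prior odds = 1.7933/2.6875 = 0.6673, so P(A) = 0.6673/(1+0.6673) ≈ 0.40.

P(A) = 0.40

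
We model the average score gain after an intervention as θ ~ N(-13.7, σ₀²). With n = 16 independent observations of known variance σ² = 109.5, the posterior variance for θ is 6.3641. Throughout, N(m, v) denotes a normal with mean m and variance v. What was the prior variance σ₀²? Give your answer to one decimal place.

For the Normal–Normal model with known σ², precisions add: τ_n = τ₀ + n/σ².
So 1/σ₀² = 1/6.3641 − 16/109.5 = 0.157131 − 0.146119 = 0.011012.
Hence σ₀² = 1/0.011012 ≈ 90.8.

σ₀² = 90.8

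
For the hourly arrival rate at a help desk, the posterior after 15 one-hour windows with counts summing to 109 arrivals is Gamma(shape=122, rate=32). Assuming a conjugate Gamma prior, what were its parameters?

Gamma–Poisson conjugacy: posterior shape = α + Σxᵢ, posterior rate = β + n.
So α = 122 − 109 = 13 and β = 32 − 15 = 17.

Gamma(shape=13, rate=17)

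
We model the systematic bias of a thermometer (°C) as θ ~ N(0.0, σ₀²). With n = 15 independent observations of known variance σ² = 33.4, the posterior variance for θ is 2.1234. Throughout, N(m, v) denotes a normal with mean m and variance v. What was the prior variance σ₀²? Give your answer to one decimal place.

For the Normal–Normal model with known σ², precisions add: τ_n = τ₀ + n/σ².
So 1/σ₀² = 1/2.1234 − 15/33.4 = 0.470943 − 0.449102 = 0.021841.
Hence σ₀² = 1/0.021841 ≈ 45.8.

σ₀² = 45.8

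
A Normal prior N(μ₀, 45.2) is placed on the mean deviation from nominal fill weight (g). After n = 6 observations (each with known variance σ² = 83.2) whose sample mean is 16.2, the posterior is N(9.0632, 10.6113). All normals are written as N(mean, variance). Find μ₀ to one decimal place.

The posterior mean is a precision-weighted average: μ_n = (τ₀μ₀ + τ_data·x̄)/(τ₀+τ_data), with τ₀=1/σ₀² and τ_data=n/σ².
Here τ₀ = 1/45.2 = 0.022124 and τ_data = 6/83.2 = 0.072115, so τ_n = 0.094239.
Rearranging for μ₀: μ₀ = (μ_n·τ_n − τ_data·x̄)/τ₀ = (9.0632·0.094239 − 0.072115·16.2) / 0.022124 = -0.314156/0.022124 ≈ -14.2.

μ₀ = -14.2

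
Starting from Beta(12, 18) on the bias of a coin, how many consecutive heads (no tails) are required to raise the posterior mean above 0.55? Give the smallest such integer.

k = 11

After k heads and 0 tails the posterior is Beta(12+k, 18), with mean (12+k)/(12+18+k).
Set (12+k)/(30+k) > 0.55 and solve: k > (0.55·30 − 12)/(1 − 0.55) = 10.000.
The smallest integer exceeding 10.000 is 11, and checking k=11: (23)/(41) = 0.5610 > 0.55.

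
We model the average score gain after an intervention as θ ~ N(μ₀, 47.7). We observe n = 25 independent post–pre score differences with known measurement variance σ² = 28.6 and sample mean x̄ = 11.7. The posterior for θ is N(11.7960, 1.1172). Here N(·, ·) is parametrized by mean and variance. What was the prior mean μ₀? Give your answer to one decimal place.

The posterior mean is a precision-weighted average: μ_n = (τ₀μ₀ + τ_data·x̄)/(τ₀+τ_data), with τ₀=1/σ₀² and τ_data=n/σ².
Here τ₀ = 1/47.7 = 0.020964 and τ_data = 25/28.6 = 0.874126, so τ_n = 0.895090.
Rearranging for μ₀: μ₀ = (μ_n·τ_n − τ_data·x̄)/τ₀ = (11.7960·0.895090 − 0.874126·11.7) / 0.020964 = 0.331207/0.020964 ≈ 15.8.

μ₀ = 15.8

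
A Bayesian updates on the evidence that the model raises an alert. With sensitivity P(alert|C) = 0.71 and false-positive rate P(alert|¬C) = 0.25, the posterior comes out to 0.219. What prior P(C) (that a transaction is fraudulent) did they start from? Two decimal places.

P(C) = 0.09

Bayes' rule in odds form gives O(C|E) = O(C)·[P(E|C)/P(E|¬C)], hence O(C) = O(C|E)/LR.
Posterior odds = 0.219/(1−0.219) = 0.2804. LR = 0.71/0.25 = 2.8400.
Prior odds = 0.2804/2.8400 = 0.0987, so P(C) = 0.0987/(1+0.0987) ≈ 0.09.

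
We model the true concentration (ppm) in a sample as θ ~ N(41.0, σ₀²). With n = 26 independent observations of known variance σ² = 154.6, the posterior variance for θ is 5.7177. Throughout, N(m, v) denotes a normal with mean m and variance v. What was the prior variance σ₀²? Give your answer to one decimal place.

σ₀² = 148.8

For the Normal–Normal model with known σ², precisions add: τ_n = τ₀ + n/σ².
So 1/σ₀² = 1/5.7177 − 26/154.6 = 0.174895 − 0.168176 = 0.006719.
Hence σ₀² = 1/0.006719 ≈ 148.8.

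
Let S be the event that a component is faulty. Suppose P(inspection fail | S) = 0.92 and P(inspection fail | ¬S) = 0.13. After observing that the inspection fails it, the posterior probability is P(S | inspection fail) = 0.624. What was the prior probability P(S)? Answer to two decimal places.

P(S) = 0.19

In odds form, posterior odds = prior odds × likelihood ratio, so prior odds = posterior odds ÷ LR.
Posterior odds = 0.624/(1−0.624) = 1.6596. LR = 0.92/0.13 = 7.0769.
Prior odds = 1.6596/7.0769 = 0.2345, so P(S) = 0.2345/(1+0.2345) ≈ 0.19.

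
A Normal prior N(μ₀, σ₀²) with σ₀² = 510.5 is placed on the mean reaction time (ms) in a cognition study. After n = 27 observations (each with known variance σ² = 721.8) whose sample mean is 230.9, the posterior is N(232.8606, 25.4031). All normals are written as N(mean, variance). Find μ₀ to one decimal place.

With known observation variance, the Normal–Normal posterior has precision τ_n = τ₀ + n/σ² and mean μ_n = (τ₀μ₀ + (n/σ²)x̄)/τ_n.
Here τ₀ = 1/510.5 = 0.001959 and τ_data = 27/721.8 = 0.037406, so τ_n = 0.039365.
Rearranging for μ₀: μ₀ = (μ_n·τ_n − τ_data·x̄)/τ₀ = (232.8606·0.039365 − 0.037406·230.9) / 0.001959 = 0.529512/0.001959 ≈ 270.3.

μ₀ = 270.3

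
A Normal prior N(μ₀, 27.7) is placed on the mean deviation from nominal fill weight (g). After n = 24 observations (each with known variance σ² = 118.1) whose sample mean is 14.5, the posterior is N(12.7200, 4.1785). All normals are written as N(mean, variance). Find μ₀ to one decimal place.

With known observation variance, the Normal–Normal posterior has precision τ_n = τ₀ + n/σ² and mean μ_n = (τ₀μ₀ + (n/σ²)x̄)/τ_n.
Here τ₀ = 1/27.7 = 0.036101 and τ_data = 24/118.1 = 0.203218, so τ_n = 0.239319.
Rearranging for μ₀: μ₀ = (μ_n·τ_n − τ_data·x̄)/τ₀ = (12.7200·0.239319 − 0.203218·14.5) / 0.036101 = 0.097477/0.036101 ≈ 2.7.

μ₀ = 2.7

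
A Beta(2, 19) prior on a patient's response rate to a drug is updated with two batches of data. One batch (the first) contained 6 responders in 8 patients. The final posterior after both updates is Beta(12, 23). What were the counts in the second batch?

Because Beta–binomial updating is additive in the counts, the combined data contributed (α_post−α_prior, β_post−β_prior) successes and failures.
Total across both batches: 12−2=10 responders, 23−19=4 non-responders.
Subtract the first batch: 10−6=4 responders and 4−2=2 non-responders.

4 responders and 2 non-responders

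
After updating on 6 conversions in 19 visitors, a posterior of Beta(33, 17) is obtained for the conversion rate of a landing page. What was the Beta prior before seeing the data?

A Beta(a, b) prior with s successes and f failures in binomial data gives a Beta(a+s, b+f) posterior.
Subtract the data counts: 33−6=27, 17−13=4.

Beta(27, 4)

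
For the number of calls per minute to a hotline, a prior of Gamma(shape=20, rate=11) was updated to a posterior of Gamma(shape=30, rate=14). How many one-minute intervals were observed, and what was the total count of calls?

Gamma–Poisson conjugacy: posterior shape = α + Σxᵢ, posterior rate = β + n.
Matching: Σxᵢ = 30 − 20 = 10 and n = 14 − 11 = 3.

n = 3 one-minute intervals with total 10 calls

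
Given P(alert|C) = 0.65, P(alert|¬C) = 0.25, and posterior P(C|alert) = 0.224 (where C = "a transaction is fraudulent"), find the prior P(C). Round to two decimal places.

P(C) = 0.10

In odds form, posterior odds = prior odds × likelihood ratio, so prior odds = posterior odds ÷ LR.
Posterior odds = 0.224/(1−0.224) = 0.2887. LR = 0.65/0.25 = 2.6000.
Prior odds = 0.2887/2.6000 = 0.1110, so P(C) = 0.1110/(1+0.1110) ≈ 0.10.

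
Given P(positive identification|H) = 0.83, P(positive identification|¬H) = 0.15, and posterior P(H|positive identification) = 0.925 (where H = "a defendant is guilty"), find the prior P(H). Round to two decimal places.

P(H) = 0.69

In odds form, posterior odds = prior odds × likelihood ratio, so prior odds = posterior odds ÷ LR.
Posterior odds = 0.925/(1−0.925) = 12.3333. LR = 0.83/0.15 = 5.5333.
Prior odds = 12.3333/5.5333 = 2.2289, so P(H) = 2.2289/(1+2.2289) ≈ 0.69.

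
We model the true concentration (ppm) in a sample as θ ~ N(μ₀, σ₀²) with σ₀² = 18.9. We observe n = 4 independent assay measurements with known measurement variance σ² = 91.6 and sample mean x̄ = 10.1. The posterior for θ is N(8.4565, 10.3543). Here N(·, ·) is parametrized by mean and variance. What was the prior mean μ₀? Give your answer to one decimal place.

μ₀ = 7.1

The posterior mean is a precision-weighted average: μ_n = (τ₀μ₀ + τ_data·x̄)/(τ₀+τ_data), with τ₀=1/σ₀² and τ_data=n/σ².
Here τ₀ = 1/18.9 = 0.052910 and τ_data = 4/91.6 = 0.043668, so τ_n = 0.096578.
Rearranging for μ₀: μ₀ = (μ_n·τ_n − τ_data·x̄)/τ₀ = (8.4565·0.096578 − 0.043668·10.1) / 0.052910 = 0.375665/0.052910 ≈ 7.1.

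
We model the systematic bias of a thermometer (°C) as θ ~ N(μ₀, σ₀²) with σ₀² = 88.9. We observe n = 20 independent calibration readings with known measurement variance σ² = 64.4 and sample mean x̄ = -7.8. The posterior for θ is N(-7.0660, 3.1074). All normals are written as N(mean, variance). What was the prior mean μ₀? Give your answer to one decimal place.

The posterior mean is a precision-weighted average: μ_n = (τ₀μ₀ + τ_data·x̄)/(τ₀+τ_data), with τ₀=1/σ₀² and τ_data=n/σ².
Here τ₀ = 1/88.9 = 0.011249 and τ_data = 20/64.4 = 0.310559, so τ_n = 0.321808.
Rearranging for μ₀: μ₀ = (μ_n·τ_n − τ_data·x̄)/τ₀ = (-7.0660·0.321808 − 0.310559·-7.8) / 0.011249 = 0.148465/0.011249 ≈ 13.2.

μ₀ = 13.2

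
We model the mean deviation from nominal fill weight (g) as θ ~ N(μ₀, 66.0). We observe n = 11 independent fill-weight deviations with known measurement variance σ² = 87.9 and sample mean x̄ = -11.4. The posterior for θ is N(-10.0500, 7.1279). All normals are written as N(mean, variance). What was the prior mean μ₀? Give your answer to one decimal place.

The posterior mean is a precision-weighted average: μ_n = (τ₀μ₀ + τ_data·x̄)/(τ₀+τ_data), with τ₀=1/σ₀² and τ_data=n/σ².
Here τ₀ = 1/66.0 = 0.015152 and τ_data = 11/87.9 = 0.125142, so τ_n = 0.140294.
Rearranging for μ₀: μ₀ = (μ_n·τ_n − τ_data·x̄)/τ₀ = (-10.0500·0.140294 − 0.125142·-11.4) / 0.015152 = 0.016664/0.015152 ≈ 1.1.

μ₀ = 1.1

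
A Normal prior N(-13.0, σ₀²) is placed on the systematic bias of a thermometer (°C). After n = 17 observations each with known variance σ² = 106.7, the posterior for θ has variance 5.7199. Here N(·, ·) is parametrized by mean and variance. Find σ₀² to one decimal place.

Posterior precision equals prior precision plus data precision: 1/σ_n² = 1/σ₀² + n/σ².
So 1/σ₀² = 1/5.7199 − 17/106.7 = 0.174828 − 0.159325 = 0.015503.
Hence σ₀² = 1/0.015503 ≈ 64.5.

σ₀² = 64.5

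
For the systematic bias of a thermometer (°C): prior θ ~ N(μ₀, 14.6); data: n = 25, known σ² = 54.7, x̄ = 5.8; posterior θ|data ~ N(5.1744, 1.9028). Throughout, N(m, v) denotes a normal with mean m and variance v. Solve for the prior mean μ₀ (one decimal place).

With known observation variance, the Normal–Normal posterior has precision τ_n = τ₀ + n/σ² and mean μ_n = (τ₀μ₀ + (n/σ²)x̄)/τ_n.
Here τ₀ = 1/14.6 = 0.068493 and τ_data = 25/54.7 = 0.457038, so τ_n = 0.525531.
Rearranging for μ₀: μ₀ = (μ_n·τ_n − τ_data·x̄)/τ₀ = (5.1744·0.525531 − 0.457038·5.8) / 0.068493 = 0.068487/0.068493 ≈ 1.0.

μ₀ = 1.0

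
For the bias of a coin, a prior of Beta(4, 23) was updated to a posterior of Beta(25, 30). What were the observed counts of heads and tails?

21 heads and 7 tails

Beta is conjugate to the binomial likelihood: posterior = Beta(a+s, b+f).
So s = 25 − 4 = 21 and f = 30 − 23 = 7.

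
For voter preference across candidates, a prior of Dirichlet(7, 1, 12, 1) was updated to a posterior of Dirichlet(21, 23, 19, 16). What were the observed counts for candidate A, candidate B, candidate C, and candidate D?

For a Dirichlet(α) prior with multinomial counts c, the posterior is Dirichlet(α + c) componentwise.
Counts are posterior − prior componentwise: 21−7=14, 23−1=22, 19−12=7, 16−1=15.

counts (14, 22, 7, 15)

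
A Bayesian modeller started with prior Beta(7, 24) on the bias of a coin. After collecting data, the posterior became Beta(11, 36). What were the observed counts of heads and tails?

4 heads and 12 tails

Beta is conjugate to the binomial likelihood: posterior = Beta(a+s, b+f).
So s = 11 − 7 = 4 and f = 36 − 24 = 12.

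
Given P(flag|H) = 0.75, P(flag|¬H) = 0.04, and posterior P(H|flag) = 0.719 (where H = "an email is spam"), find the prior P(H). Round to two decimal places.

P(H) = 0.12

Bayes' rule in odds form gives O(H|E) = O(H)·[P(E|H)/P(E|¬H)], hence O(H) = O(H|E)/LR.
Posterior odds = 0.719/(1−0.719) = 2.5587. LR = 0.75/0.04 = 18.7500.
Prior odds = 2.5587/18.7500 = 0.1365, so P(H) = 0.1365/(1+0.1365) ≈ 0.12.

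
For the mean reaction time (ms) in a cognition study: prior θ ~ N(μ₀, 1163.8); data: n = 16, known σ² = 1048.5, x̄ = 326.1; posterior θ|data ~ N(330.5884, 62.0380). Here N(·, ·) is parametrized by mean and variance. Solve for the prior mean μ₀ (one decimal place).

With known observation variance, the Normal–Normal posterior has precision τ_n = τ₀ + n/σ² and mean μ_n = (τ₀μ₀ + (n/σ²)x̄)/τ_n.
Here τ₀ = 1/1163.8 = 0.000859 and τ_data = 16/1048.5 = 0.015260, so τ_n = 0.016119.
Rearranging for μ₀: μ₀ = (μ_n·τ_n − τ_data·x̄)/τ₀ = (330.5884·0.016119 − 0.015260·326.1) / 0.000859 = 0.352468/0.000859 ≈ 410.3.

μ₀ = 410.3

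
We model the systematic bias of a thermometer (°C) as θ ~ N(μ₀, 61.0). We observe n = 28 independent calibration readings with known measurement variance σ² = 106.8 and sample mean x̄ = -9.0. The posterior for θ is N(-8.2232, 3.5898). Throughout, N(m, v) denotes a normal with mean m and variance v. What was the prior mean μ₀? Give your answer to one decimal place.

With known observation variance, the Normal–Normal posterior has precision τ_n = τ₀ + n/σ² and mean μ_n = (τ₀μ₀ + (n/σ²)x̄)/τ_n.
Here τ₀ = 1/61.0 = 0.016393 and τ_data = 28/106.8 = 0.262172, so τ_n = 0.278565.
Rearranging for μ₀: μ₀ = (μ_n·τ_n − τ_data·x̄)/τ₀ = (-8.2232·0.278565 − 0.262172·-9.0) / 0.016393 = 0.068852/0.016393 ≈ 4.2.

μ₀ = 4.2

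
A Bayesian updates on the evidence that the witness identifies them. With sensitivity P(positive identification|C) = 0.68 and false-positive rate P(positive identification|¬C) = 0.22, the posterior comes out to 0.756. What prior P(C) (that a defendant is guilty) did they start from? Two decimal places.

In odds form, posterior odds = prior odds × likelihood ratio, so prior odds = posterior odds ÷ LR.
Posterior odds = 0.756/(1−0.756) = 3.0984. LR = 0.68/0.22 = 3.0909.
Prior odds = 3.0984/3.0909 = 1.0024, so P(C) = 1.0024/(1+1.0024) ≈ 0.50.

P(C) = 0.50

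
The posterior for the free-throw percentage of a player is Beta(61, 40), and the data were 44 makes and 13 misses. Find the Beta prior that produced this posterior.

Under Beta–binomial conjugacy the posterior parameters are (α+s, β+f).
So α = 61 − 44 = 17 and β = 40 − 13 = 27.

Beta(17, 27)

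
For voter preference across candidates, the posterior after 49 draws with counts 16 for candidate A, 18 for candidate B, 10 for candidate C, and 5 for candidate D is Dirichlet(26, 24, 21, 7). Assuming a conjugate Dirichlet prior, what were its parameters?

For a Dirichlet(α) prior with multinomial counts c, the posterior is Dirichlet(α + c) componentwise.
Subtract each count from the matching posterior parameter: 26−16=10, 24−18=6, 21−10=11, 7−5=2.

Dirichlet(10, 6, 11, 2)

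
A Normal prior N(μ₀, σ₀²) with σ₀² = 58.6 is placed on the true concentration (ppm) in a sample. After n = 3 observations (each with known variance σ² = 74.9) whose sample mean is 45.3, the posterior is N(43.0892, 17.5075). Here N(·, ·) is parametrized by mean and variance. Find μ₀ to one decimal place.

μ₀ = 37.9

With known observation variance, the Normal–Normal posterior has precision τ_n = τ₀ + n/σ² and mean μ_n = (τ₀μ₀ + (n/σ²)x̄)/τ_n.
Here τ₀ = 1/58.6 = 0.017065 and τ_data = 3/74.9 = 0.040053, so τ_n = 0.057118.
Rearranging for μ₀: μ₀ = (μ_n·τ_n − τ_data·x̄)/τ₀ = (43.0892·0.057118 − 0.040053·45.3) / 0.017065 = 0.646768/0.017065 ≈ 37.9.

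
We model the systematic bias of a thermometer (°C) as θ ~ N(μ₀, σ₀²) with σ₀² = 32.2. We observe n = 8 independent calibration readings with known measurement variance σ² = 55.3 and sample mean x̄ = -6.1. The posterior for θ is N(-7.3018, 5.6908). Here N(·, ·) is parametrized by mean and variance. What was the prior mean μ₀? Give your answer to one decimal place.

μ₀ = -12.9

The posterior mean is a precision-weighted average: μ_n = (τ₀μ₀ + τ_data·x̄)/(τ₀+τ_data), with τ₀=1/σ₀² and τ_data=n/σ².
Here τ₀ = 1/32.2 = 0.031056 and τ_data = 8/55.3 = 0.144665, so τ_n = 0.175721.
Rearranging for μ₀: μ₀ = (μ_n·τ_n − τ_data·x̄)/τ₀ = (-7.3018·0.175721 − 0.144665·-6.1) / 0.031056 = -0.400623/0.031056 ≈ -12.9.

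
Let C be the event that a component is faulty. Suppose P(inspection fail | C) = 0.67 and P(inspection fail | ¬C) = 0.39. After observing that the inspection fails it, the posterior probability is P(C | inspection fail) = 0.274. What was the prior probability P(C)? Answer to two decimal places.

In odds form, posterior odds = prior odds × likelihood ratio, so prior odds = posterior odds ÷ LR.
Posterior odds = 0.274/(1−0.274) = 0.3774. LR = 0.67/0.39 = 1.7179.
Prior odds = 0.3774/1.7179 = 0.2197, so P(C) = 0.2197/(1+0.2197) ≈ 0.18.

P(C) = 0.18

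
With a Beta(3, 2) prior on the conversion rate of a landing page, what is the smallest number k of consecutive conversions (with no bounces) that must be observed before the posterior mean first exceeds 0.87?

After k conversions and 0 bounces the posterior is Beta(3+k, 2), with mean (3+k)/(3+2+k).
Set (3+k)/(5+k) > 0.87 and solve: k > (0.87·5 − 3)/(1 − 0.87) = 10.385.
The smallest integer exceeding 10.385 is 11, and checking k=11: (14)/(16) = 0.8750 > 0.87.

k = 11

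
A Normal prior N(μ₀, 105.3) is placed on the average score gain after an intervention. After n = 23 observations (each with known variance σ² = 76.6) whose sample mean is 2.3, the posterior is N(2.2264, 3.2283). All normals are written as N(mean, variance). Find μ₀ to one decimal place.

μ₀ = -0.1

With known observation variance, the Normal–Normal posterior has precision τ_n = τ₀ + n/σ² and mean μ_n = (τ₀μ₀ + (n/σ²)x̄)/τ_n.
Here τ₀ = 1/105.3 = 0.009497 and τ_data = 23/76.6 = 0.300261, so τ_n = 0.309758.
Rearranging for μ₀: μ₀ = (μ_n·τ_n − τ_data·x̄)/τ₀ = (2.2264·0.309758 − 0.300261·2.3) / 0.009497 = -0.000955/0.009497 ≈ -0.1.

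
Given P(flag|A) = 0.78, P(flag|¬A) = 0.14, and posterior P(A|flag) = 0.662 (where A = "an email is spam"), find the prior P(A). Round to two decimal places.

In odds form, posterior odds = prior odds × likelihood ratio, so prior odds = posterior odds ÷ LR.
Posterior odds = 0.662/(1−0.662) = 1.9586. LR = 0.78/0.14 = 5.5714.
Prior odds = 1.9586/5.5714 = 0.3515, so P(A) = 0.3515/(1+0.3515) ≈ 0.26.

P(A) = 0.26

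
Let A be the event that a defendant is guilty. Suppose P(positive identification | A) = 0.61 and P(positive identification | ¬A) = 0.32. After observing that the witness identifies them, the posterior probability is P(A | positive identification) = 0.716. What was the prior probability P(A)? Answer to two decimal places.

Bayes' rule in odds form gives O(A|E) = O(A)·[P(E|A)/P(E|¬A)], hence O(A) = O(A|E)/LR.
Posterior odds = 0.716/(1−0.716) = 2.5211. LR = 0.61/0.32 = 1.9062.
Prior odds = 2.5211/1.9062 = 1.3226, so P(A) = 1.3226/(1+1.3226) ≈ 0.57.

P(A) = 0.57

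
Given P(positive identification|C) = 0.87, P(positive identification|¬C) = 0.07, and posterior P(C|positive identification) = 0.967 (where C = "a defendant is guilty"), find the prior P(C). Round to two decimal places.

In odds form, posterior odds = prior odds × likelihood ratio, so prior odds = posterior odds ÷ LR.
Posterior odds = 0.967/(1−0.967) = 29.3030. LR = 0.87/0.07 = 12.4286.
Prior odds = 29.3030/12.4286 = 2.3577, so P(C) = 2.3577/(1+2.3577) ≈ 0.70.

P(C) = 0.70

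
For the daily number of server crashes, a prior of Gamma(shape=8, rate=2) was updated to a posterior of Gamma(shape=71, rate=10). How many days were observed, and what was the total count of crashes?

Gamma–Poisson conjugacy: posterior shape = α + Σxᵢ, posterior rate = β + n.
Matching: Σxᵢ = 71 − 8 = 63 and n = 10 − 2 = 8.

n = 8 days with total 63 crashes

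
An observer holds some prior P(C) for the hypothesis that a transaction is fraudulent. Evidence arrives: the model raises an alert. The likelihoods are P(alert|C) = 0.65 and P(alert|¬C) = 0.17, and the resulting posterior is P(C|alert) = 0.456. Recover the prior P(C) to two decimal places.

In odds form, posterior odds = prior odds × likelihood ratio, so prior odds = posterior odds ÷ LR.
Posterior odds = 0.456/(1−0.456) = 0.8382. LR = 0.65/0.17 = 3.8235.
Prior odds = 0.8382/3.8235 = 0.2192, so P(C) = 0.2192/(1+0.2192) ≈ 0.18.

P(C) = 0.18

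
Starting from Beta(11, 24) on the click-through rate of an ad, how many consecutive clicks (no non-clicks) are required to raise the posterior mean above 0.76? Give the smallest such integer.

k = 66

After k clicks and 0 non-clicks the posterior is Beta(11+k, 24), with mean (11+k)/(11+24+k).
Set (11+k)/(35+k) > 0.76 and solve: k > (0.76·35 − 11)/(1 − 0.76) = 65.000.
The smallest integer exceeding 65.000 is 66, and checking k=66: (77)/(101) = 0.7624 > 0.76.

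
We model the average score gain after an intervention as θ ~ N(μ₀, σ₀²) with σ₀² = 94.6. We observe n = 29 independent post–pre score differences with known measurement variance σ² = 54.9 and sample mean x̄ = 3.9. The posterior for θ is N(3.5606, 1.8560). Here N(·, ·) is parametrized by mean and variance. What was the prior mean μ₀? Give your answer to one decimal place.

μ₀ = -13.4

With known observation variance, the Normal–Normal posterior has precision τ_n = τ₀ + n/σ² and mean μ_n = (τ₀μ₀ + (n/σ²)x̄)/τ_n.
Here τ₀ = 1/94.6 = 0.010571 and τ_data = 29/54.9 = 0.528233, so τ_n = 0.538804.
Rearranging for μ₀: μ₀ = (μ_n·τ_n − τ_data·x̄)/τ₀ = (3.5606·0.538804 − 0.528233·3.9) / 0.010571 = -0.141643/0.010571 ≈ -13.4.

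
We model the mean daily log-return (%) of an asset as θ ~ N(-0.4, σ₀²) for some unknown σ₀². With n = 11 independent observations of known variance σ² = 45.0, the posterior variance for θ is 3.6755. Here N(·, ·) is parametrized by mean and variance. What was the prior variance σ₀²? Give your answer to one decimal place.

For the Normal–Normal model with known σ², precisions add: τ_n = τ₀ + n/σ².
So 1/σ₀² = 1/3.6755 − 11/45.0 = 0.272072 − 0.244444 = 0.027628.
Hence σ₀² = 1/0.027628 ≈ 36.2.

σ₀² = 36.2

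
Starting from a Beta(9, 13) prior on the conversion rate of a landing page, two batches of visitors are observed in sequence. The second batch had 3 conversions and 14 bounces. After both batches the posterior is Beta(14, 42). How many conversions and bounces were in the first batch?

2 conversions and 15 bounces

Sequential conjugate updates are equivalent to a single update on the pooled data, so total successes = posterior α − prior α and total failures = posterior β − prior β.
Total across both batches: 14−9=5 conversions, 42−13=29 bounces.
Subtract the second batch: 5−3=2 conversions and 29−14=15 bounces.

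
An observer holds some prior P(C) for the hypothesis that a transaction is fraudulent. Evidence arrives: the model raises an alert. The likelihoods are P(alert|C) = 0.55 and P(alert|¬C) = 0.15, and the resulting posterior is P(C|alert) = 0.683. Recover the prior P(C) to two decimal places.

In odds form, posterior odds = prior odds × likelihood ratio, so prior odds = posterior odds ÷ LR.
Posterior odds = 0.683/(1−0.683) = 2.1546. LR = 0.55/0.15 = 3.6667.
Prior odds = 2.1546/3.6667 = 0.5876, so P(C) = 0.5876/(1+0.5876) ≈ 0.37.

P(C) = 0.37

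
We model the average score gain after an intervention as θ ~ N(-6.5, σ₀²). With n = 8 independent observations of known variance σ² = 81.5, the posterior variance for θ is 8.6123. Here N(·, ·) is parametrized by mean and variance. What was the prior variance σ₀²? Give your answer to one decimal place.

σ₀² = 55.7

Posterior precision equals prior precision plus data precision: 1/σ_n² = 1/σ₀² + n/σ².
So 1/σ₀² = 1/8.6123 − 8/81.5 = 0.116113 − 0.098160 = 0.017953.
Hence σ₀² = 1/0.017953 ≈ 55.7.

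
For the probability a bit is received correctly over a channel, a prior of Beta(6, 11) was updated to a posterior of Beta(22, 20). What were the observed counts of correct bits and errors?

16 correct bits and 9 errors

Beta is conjugate to the binomial likelihood: posterior = Beta(a+s, b+f).
Match parameters: s=22−6=16, f=20−11=9.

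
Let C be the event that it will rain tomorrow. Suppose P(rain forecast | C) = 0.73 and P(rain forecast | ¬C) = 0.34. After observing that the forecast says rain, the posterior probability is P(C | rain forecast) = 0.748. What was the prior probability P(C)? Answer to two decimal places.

P(C) = 0.58

In odds form, posterior odds = prior odds × likelihood ratio, so prior odds = posterior odds ÷ LR.
Posterior odds = 0.748/(1−0.748) = 2.9683. LR = 0.73/0.34 = 2.1471.
Prior odds = 2.9683/2.1471 = 1.3825, so P(C) = 1.3825/(1+1.3825) ≈ 0.58.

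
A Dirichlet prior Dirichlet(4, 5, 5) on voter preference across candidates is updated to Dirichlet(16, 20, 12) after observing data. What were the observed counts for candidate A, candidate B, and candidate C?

counts (12, 15, 7)

For a Dirichlet(α) prior with multinomial counts c, the posterior is Dirichlet(α + c) componentwise.
Counts are posterior − prior componentwise: 16−4=12, 20−5=15, 12−5=7.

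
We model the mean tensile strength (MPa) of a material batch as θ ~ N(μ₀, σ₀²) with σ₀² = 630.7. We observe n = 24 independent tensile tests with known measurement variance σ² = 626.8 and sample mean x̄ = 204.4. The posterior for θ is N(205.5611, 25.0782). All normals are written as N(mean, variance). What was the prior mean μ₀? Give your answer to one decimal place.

μ₀ = 233.6

With known observation variance, the Normal–Normal posterior has precision τ_n = τ₀ + n/σ² and mean μ_n = (τ₀μ₀ + (n/σ²)x̄)/τ_n.
Here τ₀ = 1/630.7 = 0.001586 and τ_data = 24/626.8 = 0.038290, so τ_n = 0.039876.
Rearranging for μ₀: μ₀ = (μ_n·τ_n − τ_data·x̄)/τ₀ = (205.5611·0.039876 − 0.038290·204.4) / 0.001586 = 0.370478/0.001586 ≈ 233.6.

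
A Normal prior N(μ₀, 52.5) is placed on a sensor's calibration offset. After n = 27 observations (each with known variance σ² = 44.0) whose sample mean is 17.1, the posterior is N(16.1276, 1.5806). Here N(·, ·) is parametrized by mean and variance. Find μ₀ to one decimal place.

μ₀ = -15.2

The posterior mean is a precision-weighted average: μ_n = (τ₀μ₀ + τ_data·x̄)/(τ₀+τ_data), with τ₀=1/σ₀² and τ_data=n/σ².
Here τ₀ = 1/52.5 = 0.019048 and τ_data = 27/44.0 = 0.613636, so τ_n = 0.632684.
Rearranging for μ₀: μ₀ = (μ_n·τ_n − τ_data·x̄)/τ₀ = (16.1276·0.632684 − 0.613636·17.1) / 0.019048 = -0.289501/0.019048 ≈ -15.2.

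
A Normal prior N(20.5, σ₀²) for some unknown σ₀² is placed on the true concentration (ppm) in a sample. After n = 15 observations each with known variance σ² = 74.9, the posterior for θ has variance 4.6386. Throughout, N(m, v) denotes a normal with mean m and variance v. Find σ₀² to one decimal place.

For the Normal–Normal model with known σ², precisions add: τ_n = τ₀ + n/σ².
So 1/σ₀² = 1/4.6386 − 15/74.9 = 0.215582 − 0.200267 = 0.015315.
Hence σ₀² = 1/0.015315 ≈ 65.3.

σ₀² = 65.3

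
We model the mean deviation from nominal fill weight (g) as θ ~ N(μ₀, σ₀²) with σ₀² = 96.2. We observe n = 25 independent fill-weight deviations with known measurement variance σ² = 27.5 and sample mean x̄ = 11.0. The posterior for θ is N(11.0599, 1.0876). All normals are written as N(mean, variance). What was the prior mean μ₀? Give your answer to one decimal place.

The posterior mean is a precision-weighted average: μ_n = (τ₀μ₀ + τ_data·x̄)/(τ₀+τ_data), with τ₀=1/σ₀² and τ_data=n/σ².
Here τ₀ = 1/96.2 = 0.010395 and τ_data = 25/27.5 = 0.909091, so τ_n = 0.919486.
Rearranging for μ₀: μ₀ = (μ_n·τ_n − τ_data·x̄)/τ₀ = (11.0599·0.919486 − 0.909091·11.0) / 0.010395 = 0.169422/0.010395 ≈ 16.3.

μ₀ = 16.3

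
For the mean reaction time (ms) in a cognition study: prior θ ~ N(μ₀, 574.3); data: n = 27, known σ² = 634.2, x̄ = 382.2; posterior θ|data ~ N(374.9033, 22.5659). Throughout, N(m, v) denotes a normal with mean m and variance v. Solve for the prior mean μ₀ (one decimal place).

The posterior mean is a precision-weighted average: μ_n = (τ₀μ₀ + τ_data·x̄)/(τ₀+τ_data), with τ₀=1/σ₀² and τ_data=n/σ².
Here τ₀ = 1/574.3 = 0.001741 and τ_data = 27/634.2 = 0.042573, so τ_n = 0.044314.
Rearranging for μ₀: μ₀ = (μ_n·τ_n − τ_data·x̄)/τ₀ = (374.9033·0.044314 − 0.042573·382.2) / 0.001741 = 0.342064/0.001741 ≈ 196.5.

μ₀ = 196.5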